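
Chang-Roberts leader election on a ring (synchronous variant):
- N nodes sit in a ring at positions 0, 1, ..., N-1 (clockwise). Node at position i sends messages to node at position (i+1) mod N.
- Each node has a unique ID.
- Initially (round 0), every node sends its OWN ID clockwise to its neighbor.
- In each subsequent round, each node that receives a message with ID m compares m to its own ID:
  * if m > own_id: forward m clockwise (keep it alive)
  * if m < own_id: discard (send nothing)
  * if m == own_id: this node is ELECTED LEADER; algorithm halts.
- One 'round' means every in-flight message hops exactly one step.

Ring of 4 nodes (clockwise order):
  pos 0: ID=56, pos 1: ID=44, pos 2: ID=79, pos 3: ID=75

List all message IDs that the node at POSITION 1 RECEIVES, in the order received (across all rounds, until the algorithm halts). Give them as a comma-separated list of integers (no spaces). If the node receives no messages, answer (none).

Round 1: pos1(id44) recv 56: fwd; pos2(id79) recv 44: drop; pos3(id75) recv 79: fwd; pos0(id56) recv 75: fwd
Round 2: pos2(id79) recv 56: drop; pos0(id56) recv 79: fwd; pos1(id44) recv 75: fwd
Round 3: pos1(id44) recv 79: fwd; pos2(id79) recv 75: drop
Round 4: pos2(id79) recv 79: ELECTED

Answer: 56,75,79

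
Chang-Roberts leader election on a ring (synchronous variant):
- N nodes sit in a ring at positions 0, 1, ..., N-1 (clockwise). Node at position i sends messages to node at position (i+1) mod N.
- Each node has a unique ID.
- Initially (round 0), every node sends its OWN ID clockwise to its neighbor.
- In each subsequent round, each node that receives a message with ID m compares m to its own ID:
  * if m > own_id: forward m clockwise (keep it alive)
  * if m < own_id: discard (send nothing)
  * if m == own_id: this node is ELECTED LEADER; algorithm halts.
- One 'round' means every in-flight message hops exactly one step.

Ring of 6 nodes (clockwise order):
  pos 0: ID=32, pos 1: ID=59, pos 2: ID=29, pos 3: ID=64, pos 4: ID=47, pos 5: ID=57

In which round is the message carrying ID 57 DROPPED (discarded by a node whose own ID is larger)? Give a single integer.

Round 1: pos1(id59) recv 32: drop; pos2(id29) recv 59: fwd; pos3(id64) recv 29: drop; pos4(id47) recv 64: fwd; pos5(id57) recv 47: drop; pos0(id32) recv 57: fwd
Round 2: pos3(id64) recv 59: drop; pos5(id57) recv 64: fwd; pos1(id59) recv 57: drop
Round 3: pos0(id32) recv 64: fwd
Round 4: pos1(id59) recv 64: fwd
Round 5: pos2(id29) recv 64: fwd
Round 6: pos3(id64) recv 64: ELECTED
Message ID 57 originates at pos 5; dropped at pos 1 in round 2

Answer: 2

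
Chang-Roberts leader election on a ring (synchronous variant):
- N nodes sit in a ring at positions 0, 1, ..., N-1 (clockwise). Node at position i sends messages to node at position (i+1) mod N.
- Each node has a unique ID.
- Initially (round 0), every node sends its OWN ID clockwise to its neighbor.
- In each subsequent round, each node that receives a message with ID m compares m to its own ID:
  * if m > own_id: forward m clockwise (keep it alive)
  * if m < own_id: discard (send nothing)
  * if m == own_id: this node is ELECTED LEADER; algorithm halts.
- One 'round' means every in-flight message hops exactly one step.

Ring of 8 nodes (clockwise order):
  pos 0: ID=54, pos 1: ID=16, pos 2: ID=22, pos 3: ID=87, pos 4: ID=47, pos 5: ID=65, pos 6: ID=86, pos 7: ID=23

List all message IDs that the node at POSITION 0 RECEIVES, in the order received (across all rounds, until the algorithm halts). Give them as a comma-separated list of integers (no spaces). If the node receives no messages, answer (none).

Round 1: pos1(id16) recv 54: fwd; pos2(id22) recv 16: drop; pos3(id87) recv 22: drop; pos4(id47) recv 87: fwd; pos5(id65) recv 47: drop; pos6(id86) recv 65: drop; pos7(id23) recv 86: fwd; pos0(id54) recv 23: drop
Round 2: pos2(id22) recv 54: fwd; pos5(id65) recv 87: fwd; pos0(id54) recv 86: fwd
Round 3: pos3(id87) recv 54: drop; pos6(id86) recv 87: fwd; pos1(id16) recv 86: fwd
Round 4: pos7(id23) recv 87: fwd; pos2(id22) recv 86: fwd
Round 5: pos0(id54) recv 87: fwd; pos3(id87) recv 86: drop
Round 6: pos1(id16) recv 87: fwd
Round 7: pos2(id22) recv 87: fwd
Round 8: pos3(id87) recv 87: ELECTED

Answer: 23,86,87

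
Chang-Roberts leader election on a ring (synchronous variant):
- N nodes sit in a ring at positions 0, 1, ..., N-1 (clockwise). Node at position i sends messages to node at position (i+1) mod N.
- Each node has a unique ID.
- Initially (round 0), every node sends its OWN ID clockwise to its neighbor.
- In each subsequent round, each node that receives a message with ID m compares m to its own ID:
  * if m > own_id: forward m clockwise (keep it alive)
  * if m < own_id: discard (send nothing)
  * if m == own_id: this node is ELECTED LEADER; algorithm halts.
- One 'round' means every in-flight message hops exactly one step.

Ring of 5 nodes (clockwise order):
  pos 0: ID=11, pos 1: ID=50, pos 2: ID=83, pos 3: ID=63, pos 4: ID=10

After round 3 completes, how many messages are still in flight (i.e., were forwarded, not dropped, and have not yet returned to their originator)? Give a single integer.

Round 1: pos1(id50) recv 11: drop; pos2(id83) recv 50: drop; pos3(id63) recv 83: fwd; pos4(id10) recv 63: fwd; pos0(id11) recv 10: drop
Round 2: pos4(id10) recv 83: fwd; pos0(id11) recv 63: fwd
Round 3: pos0(id11) recv 83: fwd; pos1(id50) recv 63: fwd
After round 3: 2 messages still in flight

Answer: 2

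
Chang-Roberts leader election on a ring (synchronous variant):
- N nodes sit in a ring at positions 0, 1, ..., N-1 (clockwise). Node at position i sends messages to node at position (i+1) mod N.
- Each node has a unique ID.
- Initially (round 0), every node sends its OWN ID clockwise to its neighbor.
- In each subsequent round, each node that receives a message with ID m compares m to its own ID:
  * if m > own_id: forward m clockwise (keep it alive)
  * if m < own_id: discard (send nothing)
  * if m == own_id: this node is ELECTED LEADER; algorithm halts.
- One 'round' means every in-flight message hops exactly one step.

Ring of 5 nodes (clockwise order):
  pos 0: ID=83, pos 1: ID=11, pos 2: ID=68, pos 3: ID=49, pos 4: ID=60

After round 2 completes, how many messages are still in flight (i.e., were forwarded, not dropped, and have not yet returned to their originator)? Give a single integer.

Answer: 2

Derivation:
Round 1: pos1(id11) recv 83: fwd; pos2(id68) recv 11: drop; pos3(id49) recv 68: fwd; pos4(id60) recv 49: drop; pos0(id83) recv 60: drop
Round 2: pos2(id68) recv 83: fwd; pos4(id60) recv 68: fwd
After round 2: 2 messages still in flight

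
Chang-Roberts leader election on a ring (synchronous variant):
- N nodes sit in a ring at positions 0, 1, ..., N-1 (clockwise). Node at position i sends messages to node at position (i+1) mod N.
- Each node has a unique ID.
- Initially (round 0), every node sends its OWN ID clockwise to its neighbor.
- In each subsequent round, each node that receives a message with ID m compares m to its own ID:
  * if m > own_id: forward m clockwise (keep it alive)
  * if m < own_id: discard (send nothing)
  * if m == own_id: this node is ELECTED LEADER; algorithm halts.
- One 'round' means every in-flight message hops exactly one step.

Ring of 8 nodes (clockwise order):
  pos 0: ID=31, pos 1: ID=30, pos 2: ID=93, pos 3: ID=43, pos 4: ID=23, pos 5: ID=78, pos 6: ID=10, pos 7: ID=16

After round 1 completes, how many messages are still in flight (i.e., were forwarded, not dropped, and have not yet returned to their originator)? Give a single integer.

Round 1: pos1(id30) recv 31: fwd; pos2(id93) recv 30: drop; pos3(id43) recv 93: fwd; pos4(id23) recv 43: fwd; pos5(id78) recv 23: drop; pos6(id10) recv 78: fwd; pos7(id16) recv 10: drop; pos0(id31) recv 16: drop
After round 1: 4 messages still in flight

Answer: 4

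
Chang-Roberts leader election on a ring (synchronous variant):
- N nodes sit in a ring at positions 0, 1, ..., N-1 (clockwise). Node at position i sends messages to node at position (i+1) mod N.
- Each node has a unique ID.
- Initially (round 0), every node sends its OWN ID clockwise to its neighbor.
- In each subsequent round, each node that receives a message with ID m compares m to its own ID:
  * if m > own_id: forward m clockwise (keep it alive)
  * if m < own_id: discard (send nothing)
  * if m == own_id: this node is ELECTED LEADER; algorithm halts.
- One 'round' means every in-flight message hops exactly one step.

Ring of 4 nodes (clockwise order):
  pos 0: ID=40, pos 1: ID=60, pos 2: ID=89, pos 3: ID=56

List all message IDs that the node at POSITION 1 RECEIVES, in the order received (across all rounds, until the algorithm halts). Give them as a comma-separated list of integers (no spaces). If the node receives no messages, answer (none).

Answer: 40,56,89

Derivation:
Round 1: pos1(id60) recv 40: drop; pos2(id89) recv 60: drop; pos3(id56) recv 89: fwd; pos0(id40) recv 56: fwd
Round 2: pos0(id40) recv 89: fwd; pos1(id60) recv 56: drop
Round 3: pos1(id60) recv 89: fwd
Round 4: pos2(id89) recv 89: ELECTED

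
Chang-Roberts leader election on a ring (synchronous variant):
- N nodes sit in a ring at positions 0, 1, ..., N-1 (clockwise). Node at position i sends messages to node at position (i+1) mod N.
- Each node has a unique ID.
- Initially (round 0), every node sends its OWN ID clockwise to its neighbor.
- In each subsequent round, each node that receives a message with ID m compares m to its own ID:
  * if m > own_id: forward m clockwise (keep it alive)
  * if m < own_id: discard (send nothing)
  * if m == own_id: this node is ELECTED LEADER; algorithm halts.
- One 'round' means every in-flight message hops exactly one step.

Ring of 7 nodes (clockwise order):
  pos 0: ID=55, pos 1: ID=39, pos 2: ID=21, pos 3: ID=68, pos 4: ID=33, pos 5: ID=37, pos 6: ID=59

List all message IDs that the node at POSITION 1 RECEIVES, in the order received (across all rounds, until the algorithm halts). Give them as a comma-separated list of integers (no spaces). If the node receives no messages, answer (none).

Round 1: pos1(id39) recv 55: fwd; pos2(id21) recv 39: fwd; pos3(id68) recv 21: drop; pos4(id33) recv 68: fwd; pos5(id37) recv 33: drop; pos6(id59) recv 37: drop; pos0(id55) recv 59: fwd
Round 2: pos2(id21) recv 55: fwd; pos3(id68) recv 39: drop; pos5(id37) recv 68: fwd; pos1(id39) recv 59: fwd
Round 3: pos3(id68) recv 55: drop; pos6(id59) recv 68: fwd; pos2(id21) recv 59: fwd
Round 4: pos0(id55) recv 68: fwd; pos3(id68) recv 59: drop
Round 5: pos1(id39) recv 68: fwd
Round 6: pos2(id21) recv 68: fwd
Round 7: pos3(id68) recv 68: ELECTED

Answer: 55,59,68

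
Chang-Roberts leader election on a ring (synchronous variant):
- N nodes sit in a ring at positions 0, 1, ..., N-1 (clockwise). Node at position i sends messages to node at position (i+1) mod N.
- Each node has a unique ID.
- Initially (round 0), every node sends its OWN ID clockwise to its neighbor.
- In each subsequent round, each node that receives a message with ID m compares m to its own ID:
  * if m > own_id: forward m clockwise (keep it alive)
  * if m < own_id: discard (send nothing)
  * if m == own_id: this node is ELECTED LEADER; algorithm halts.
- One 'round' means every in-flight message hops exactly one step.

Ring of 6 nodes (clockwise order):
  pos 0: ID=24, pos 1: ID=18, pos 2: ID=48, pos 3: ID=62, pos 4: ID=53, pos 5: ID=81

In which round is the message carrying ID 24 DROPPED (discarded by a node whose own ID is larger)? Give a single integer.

Answer: 2

Derivation:
Round 1: pos1(id18) recv 24: fwd; pos2(id48) recv 18: drop; pos3(id62) recv 48: drop; pos4(id53) recv 62: fwd; pos5(id81) recv 53: drop; pos0(id24) recv 81: fwd
Round 2: pos2(id48) recv 24: drop; pos5(id81) recv 62: drop; pos1(id18) recv 81: fwd
Round 3: pos2(id48) recv 81: fwd
Round 4: pos3(id62) recv 81: fwd
Round 5: pos4(id53) recv 81: fwd
Round 6: pos5(id81) recv 81: ELECTED
Message ID 24 originates at pos 0; dropped at pos 2 in round 2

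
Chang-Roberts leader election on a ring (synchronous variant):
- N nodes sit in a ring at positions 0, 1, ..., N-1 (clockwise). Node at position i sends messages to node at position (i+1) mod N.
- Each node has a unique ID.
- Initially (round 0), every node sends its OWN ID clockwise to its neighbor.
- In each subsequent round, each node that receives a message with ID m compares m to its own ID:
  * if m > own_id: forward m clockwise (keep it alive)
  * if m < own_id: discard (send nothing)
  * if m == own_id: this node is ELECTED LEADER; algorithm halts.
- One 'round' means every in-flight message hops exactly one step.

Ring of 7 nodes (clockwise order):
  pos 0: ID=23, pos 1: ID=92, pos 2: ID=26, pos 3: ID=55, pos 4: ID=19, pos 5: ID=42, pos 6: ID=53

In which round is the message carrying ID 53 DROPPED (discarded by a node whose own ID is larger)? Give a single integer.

Round 1: pos1(id92) recv 23: drop; pos2(id26) recv 92: fwd; pos3(id55) recv 26: drop; pos4(id19) recv 55: fwd; pos5(id42) recv 19: drop; pos6(id53) recv 42: drop; pos0(id23) recv 53: fwd
Round 2: pos3(id55) recv 92: fwd; pos5(id42) recv 55: fwd; pos1(id92) recv 53: drop
Round 3: pos4(id19) recv 92: fwd; pos6(id53) recv 55: fwd
Round 4: pos5(id42) recv 92: fwd; pos0(id23) recv 55: fwd
Round 5: pos6(id53) recv 92: fwd; pos1(id92) recv 55: drop
Round 6: pos0(id23) recv 92: fwd
Round 7: pos1(id92) recv 92: ELECTED
Message ID 53 originates at pos 6; dropped at pos 1 in round 2

Answer: 2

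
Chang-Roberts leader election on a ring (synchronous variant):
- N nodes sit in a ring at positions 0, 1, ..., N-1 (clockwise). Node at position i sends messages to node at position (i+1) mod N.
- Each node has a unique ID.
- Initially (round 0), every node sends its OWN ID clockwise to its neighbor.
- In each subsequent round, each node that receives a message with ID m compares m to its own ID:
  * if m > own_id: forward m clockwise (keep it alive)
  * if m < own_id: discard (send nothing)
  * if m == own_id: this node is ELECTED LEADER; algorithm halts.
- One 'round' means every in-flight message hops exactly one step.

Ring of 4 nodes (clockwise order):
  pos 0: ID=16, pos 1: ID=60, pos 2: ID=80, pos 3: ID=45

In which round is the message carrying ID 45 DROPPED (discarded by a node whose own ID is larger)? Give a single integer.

Round 1: pos1(id60) recv 16: drop; pos2(id80) recv 60: drop; pos3(id45) recv 80: fwd; pos0(id16) recv 45: fwd
Round 2: pos0(id16) recv 80: fwd; pos1(id60) recv 45: drop
Round 3: pos1(id60) recv 80: fwd
Round 4: pos2(id80) recv 80: ELECTED
Message ID 45 originates at pos 3; dropped at pos 1 in round 2

Answer: 2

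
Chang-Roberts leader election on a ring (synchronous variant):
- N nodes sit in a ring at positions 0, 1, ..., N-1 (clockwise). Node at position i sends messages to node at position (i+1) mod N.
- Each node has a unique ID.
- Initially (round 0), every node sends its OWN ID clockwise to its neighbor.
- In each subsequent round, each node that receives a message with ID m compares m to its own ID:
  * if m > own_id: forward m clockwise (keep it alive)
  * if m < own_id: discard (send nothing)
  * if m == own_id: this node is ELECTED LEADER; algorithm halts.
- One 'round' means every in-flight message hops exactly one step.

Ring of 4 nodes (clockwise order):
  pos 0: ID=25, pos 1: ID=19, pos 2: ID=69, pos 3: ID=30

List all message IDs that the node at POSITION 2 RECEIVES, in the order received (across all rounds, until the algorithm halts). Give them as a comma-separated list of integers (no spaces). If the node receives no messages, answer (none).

Round 1: pos1(id19) recv 25: fwd; pos2(id69) recv 19: drop; pos3(id30) recv 69: fwd; pos0(id25) recv 30: fwd
Round 2: pos2(id69) recv 25: drop; pos0(id25) recv 69: fwd; pos1(id19) recv 30: fwd
Round 3: pos1(id19) recv 69: fwd; pos2(id69) recv 30: drop
Round 4: pos2(id69) recv 69: ELECTED

Answer: 19,25,30,69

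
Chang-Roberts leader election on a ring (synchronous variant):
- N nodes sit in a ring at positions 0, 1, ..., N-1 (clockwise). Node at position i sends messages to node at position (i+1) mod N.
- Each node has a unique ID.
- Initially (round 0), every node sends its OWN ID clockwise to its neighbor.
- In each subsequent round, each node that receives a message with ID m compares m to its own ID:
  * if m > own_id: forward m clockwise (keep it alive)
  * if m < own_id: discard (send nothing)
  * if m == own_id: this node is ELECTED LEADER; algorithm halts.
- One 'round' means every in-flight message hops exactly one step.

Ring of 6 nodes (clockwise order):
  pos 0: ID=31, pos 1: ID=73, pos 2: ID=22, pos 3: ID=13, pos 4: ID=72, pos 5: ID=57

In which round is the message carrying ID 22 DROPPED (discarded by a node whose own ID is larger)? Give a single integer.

Answer: 2

Derivation:
Round 1: pos1(id73) recv 31: drop; pos2(id22) recv 73: fwd; pos3(id13) recv 22: fwd; pos4(id72) recv 13: drop; pos5(id57) recv 72: fwd; pos0(id31) recv 57: fwd
Round 2: pos3(id13) recv 73: fwd; pos4(id72) recv 22: drop; pos0(id31) recv 72: fwd; pos1(id73) recv 57: drop
Round 3: pos4(id72) recv 73: fwd; pos1(id73) recv 72: drop
Round 4: pos5(id57) recv 73: fwd
Round 5: pos0(id31) recv 73: fwd
Round 6: pos1(id73) recv 73: ELECTED
Message ID 22 originates at pos 2; dropped at pos 4 in round 2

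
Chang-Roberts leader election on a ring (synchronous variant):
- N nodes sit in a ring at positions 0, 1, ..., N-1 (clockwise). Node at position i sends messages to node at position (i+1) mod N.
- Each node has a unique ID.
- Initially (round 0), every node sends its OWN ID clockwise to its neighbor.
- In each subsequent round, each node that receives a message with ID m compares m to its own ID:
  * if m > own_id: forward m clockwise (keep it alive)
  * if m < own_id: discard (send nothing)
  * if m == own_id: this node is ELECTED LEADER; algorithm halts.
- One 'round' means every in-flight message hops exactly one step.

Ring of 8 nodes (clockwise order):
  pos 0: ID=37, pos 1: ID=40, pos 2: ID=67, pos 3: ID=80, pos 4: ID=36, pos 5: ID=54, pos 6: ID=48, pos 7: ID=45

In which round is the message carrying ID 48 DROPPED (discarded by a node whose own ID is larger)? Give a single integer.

Round 1: pos1(id40) recv 37: drop; pos2(id67) recv 40: drop; pos3(id80) recv 67: drop; pos4(id36) recv 80: fwd; pos5(id54) recv 36: drop; pos6(id48) recv 54: fwd; pos7(id45) recv 48: fwd; pos0(id37) recv 45: fwd
Round 2: pos5(id54) recv 80: fwd; pos7(id45) recv 54: fwd; pos0(id37) recv 48: fwd; pos1(id40) recv 45: fwd
Round 3: pos6(id48) recv 80: fwd; pos0(id37) recv 54: fwd; pos1(id40) recv 48: fwd; pos2(id67) recv 45: drop
Round 4: pos7(id45) recv 80: fwd; pos1(id40) recv 54: fwd; pos2(id67) recv 48: drop
Round 5: pos0(id37) recv 80: fwd; pos2(id67) recv 54: drop
Round 6: pos1(id40) recv 80: fwd
Round 7: pos2(id67) recv 80: fwd
Round 8: pos3(id80) recv 80: ELECTED
Message ID 48 originates at pos 6; dropped at pos 2 in round 4

Answer: 4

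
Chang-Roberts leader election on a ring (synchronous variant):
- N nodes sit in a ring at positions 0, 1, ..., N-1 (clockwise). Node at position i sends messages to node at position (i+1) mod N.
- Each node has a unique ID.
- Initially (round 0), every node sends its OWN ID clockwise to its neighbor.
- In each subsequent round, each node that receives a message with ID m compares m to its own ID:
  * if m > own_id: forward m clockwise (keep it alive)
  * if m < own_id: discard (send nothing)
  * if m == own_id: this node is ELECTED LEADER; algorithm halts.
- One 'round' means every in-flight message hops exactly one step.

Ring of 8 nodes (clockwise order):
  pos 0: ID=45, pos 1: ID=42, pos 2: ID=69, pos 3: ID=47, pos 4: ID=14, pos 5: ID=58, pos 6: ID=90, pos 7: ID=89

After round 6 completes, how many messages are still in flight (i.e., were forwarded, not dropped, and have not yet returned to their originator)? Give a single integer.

Answer: 2

Derivation:
Round 1: pos1(id42) recv 45: fwd; pos2(id69) recv 42: drop; pos3(id47) recv 69: fwd; pos4(id14) recv 47: fwd; pos5(id58) recv 14: drop; pos6(id90) recv 58: drop; pos7(id89) recv 90: fwd; pos0(id45) recv 89: fwd
Round 2: pos2(id69) recv 45: drop; pos4(id14) recv 69: fwd; pos5(id58) recv 47: drop; pos0(id45) recv 90: fwd; pos1(id42) recv 89: fwd
Round 3: pos5(id58) recv 69: fwd; pos1(id42) recv 90: fwd; pos2(id69) recv 89: fwd
Round 4: pos6(id90) recv 69: drop; pos2(id69) recv 90: fwd; pos3(id47) recv 89: fwd
Round 5: pos3(id47) recv 90: fwd; pos4(id14) recv 89: fwd
Round 6: pos4(id14) recv 90: fwd; pos5(id58) recv 89: fwd
After round 6: 2 messages still in flight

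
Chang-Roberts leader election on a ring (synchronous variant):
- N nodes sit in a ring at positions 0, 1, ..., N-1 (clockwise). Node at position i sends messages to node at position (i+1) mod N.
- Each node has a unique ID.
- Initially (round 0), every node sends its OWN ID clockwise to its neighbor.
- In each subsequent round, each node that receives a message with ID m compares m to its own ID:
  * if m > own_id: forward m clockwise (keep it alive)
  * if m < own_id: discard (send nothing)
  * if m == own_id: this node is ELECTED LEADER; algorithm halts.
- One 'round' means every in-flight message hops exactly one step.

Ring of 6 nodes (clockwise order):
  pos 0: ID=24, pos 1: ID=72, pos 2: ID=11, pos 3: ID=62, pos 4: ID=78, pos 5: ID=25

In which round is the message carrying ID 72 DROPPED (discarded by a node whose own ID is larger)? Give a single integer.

Answer: 3

Derivation:
Round 1: pos1(id72) recv 24: drop; pos2(id11) recv 72: fwd; pos3(id62) recv 11: drop; pos4(id78) recv 62: drop; pos5(id25) recv 78: fwd; pos0(id24) recv 25: fwd
Round 2: pos3(id62) recv 72: fwd; pos0(id24) recv 78: fwd; pos1(id72) recv 25: drop
Round 3: pos4(id78) recv 72: drop; pos1(id72) recv 78: fwd
Round 4: pos2(id11) recv 78: fwd
Round 5: pos3(id62) recv 78: fwd
Round 6: pos4(id78) recv 78: ELECTED
Message ID 72 originates at pos 1; dropped at pos 4 in round 3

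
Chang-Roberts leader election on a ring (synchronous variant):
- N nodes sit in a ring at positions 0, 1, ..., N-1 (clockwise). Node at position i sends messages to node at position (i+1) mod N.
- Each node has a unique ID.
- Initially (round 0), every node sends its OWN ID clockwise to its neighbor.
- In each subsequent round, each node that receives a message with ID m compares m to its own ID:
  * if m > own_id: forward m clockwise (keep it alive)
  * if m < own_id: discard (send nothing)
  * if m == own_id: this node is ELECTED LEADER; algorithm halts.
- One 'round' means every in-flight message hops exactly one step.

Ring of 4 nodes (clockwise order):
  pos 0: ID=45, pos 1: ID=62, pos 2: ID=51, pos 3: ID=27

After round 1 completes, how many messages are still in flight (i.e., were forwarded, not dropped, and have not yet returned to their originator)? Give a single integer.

Answer: 2

Derivation:
Round 1: pos1(id62) recv 45: drop; pos2(id51) recv 62: fwd; pos3(id27) recv 51: fwd; pos0(id45) recv 27: drop
After round 1: 2 messages still in flight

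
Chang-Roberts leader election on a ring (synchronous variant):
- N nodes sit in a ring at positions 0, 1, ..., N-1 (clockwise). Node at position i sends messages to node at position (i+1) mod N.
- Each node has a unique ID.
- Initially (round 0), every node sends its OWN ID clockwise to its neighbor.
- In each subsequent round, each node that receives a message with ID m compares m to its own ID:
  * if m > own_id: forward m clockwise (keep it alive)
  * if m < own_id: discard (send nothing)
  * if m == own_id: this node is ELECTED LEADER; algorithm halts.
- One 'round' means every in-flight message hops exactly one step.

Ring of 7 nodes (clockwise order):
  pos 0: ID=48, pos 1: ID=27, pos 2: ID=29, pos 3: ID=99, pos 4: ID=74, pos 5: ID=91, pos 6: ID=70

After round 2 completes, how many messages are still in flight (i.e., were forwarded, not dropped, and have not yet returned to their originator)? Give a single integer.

Round 1: pos1(id27) recv 48: fwd; pos2(id29) recv 27: drop; pos3(id99) recv 29: drop; pos4(id74) recv 99: fwd; pos5(id91) recv 74: drop; pos6(id70) recv 91: fwd; pos0(id48) recv 70: fwd
Round 2: pos2(id29) recv 48: fwd; pos5(id91) recv 99: fwd; pos0(id48) recv 91: fwd; pos1(id27) recv 70: fwd
After round 2: 4 messages still in flight

Answer: 4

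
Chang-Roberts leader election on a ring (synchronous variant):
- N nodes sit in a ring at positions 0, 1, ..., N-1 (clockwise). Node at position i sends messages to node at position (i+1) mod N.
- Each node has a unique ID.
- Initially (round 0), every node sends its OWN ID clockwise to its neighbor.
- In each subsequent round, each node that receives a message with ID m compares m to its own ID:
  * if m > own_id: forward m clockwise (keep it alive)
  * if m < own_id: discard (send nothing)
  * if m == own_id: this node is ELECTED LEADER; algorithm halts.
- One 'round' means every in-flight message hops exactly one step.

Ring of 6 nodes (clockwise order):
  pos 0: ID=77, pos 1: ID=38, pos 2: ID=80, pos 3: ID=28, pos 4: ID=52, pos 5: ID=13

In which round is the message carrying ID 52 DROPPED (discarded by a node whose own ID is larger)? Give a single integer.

Round 1: pos1(id38) recv 77: fwd; pos2(id80) recv 38: drop; pos3(id28) recv 80: fwd; pos4(id52) recv 28: drop; pos5(id13) recv 52: fwd; pos0(id77) recv 13: drop
Round 2: pos2(id80) recv 77: drop; pos4(id52) recv 80: fwd; pos0(id77) recv 52: drop
Round 3: pos5(id13) recv 80: fwd
Round 4: pos0(id77) recv 80: fwd
Round 5: pos1(id38) recv 80: fwd
Round 6: pos2(id80) recv 80: ELECTED
Message ID 52 originates at pos 4; dropped at pos 0 in round 2

Answer: 2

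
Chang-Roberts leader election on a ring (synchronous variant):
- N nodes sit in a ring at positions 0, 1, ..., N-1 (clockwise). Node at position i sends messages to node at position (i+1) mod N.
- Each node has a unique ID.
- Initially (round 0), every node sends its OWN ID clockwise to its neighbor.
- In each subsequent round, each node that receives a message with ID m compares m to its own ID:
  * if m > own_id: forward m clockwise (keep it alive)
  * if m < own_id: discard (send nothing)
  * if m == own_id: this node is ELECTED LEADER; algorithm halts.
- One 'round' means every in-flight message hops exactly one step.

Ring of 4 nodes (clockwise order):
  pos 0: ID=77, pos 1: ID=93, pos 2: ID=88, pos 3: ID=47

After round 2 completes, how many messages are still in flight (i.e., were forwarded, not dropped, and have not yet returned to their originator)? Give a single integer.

Answer: 2

Derivation:
Round 1: pos1(id93) recv 77: drop; pos2(id88) recv 93: fwd; pos3(id47) recv 88: fwd; pos0(id77) recv 47: drop
Round 2: pos3(id47) recv 93: fwd; pos0(id77) recv 88: fwd
After round 2: 2 messages still in flight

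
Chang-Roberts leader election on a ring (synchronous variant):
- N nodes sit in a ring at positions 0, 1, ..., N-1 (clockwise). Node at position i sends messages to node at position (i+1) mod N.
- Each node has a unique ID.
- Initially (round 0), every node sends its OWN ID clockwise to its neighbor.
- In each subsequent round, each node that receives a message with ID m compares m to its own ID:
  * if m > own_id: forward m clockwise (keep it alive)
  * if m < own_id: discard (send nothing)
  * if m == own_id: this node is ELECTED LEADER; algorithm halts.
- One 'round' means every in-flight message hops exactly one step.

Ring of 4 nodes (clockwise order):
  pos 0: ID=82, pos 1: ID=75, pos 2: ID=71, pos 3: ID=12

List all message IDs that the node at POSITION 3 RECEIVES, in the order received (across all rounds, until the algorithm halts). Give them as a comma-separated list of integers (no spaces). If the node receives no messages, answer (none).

Answer: 71,75,82

Derivation:
Round 1: pos1(id75) recv 82: fwd; pos2(id71) recv 75: fwd; pos3(id12) recv 71: fwd; pos0(id82) recv 12: drop
Round 2: pos2(id71) recv 82: fwd; pos3(id12) recv 75: fwd; pos0(id82) recv 71: drop
Round 3: pos3(id12) recv 82: fwd; pos0(id82) recv 75: drop
Round 4: pos0(id82) recv 82: ELECTED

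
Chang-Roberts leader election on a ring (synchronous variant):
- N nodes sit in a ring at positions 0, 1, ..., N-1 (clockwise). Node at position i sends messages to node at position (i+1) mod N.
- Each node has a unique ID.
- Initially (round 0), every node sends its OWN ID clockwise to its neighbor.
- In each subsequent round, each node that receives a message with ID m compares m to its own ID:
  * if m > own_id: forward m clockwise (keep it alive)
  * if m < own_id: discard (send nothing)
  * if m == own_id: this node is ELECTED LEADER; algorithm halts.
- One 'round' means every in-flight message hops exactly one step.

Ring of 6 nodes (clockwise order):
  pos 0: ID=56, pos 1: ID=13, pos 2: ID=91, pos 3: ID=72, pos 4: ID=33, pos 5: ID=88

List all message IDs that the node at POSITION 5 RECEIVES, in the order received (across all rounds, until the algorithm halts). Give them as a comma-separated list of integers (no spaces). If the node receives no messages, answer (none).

Answer: 33,72,91

Derivation:
Round 1: pos1(id13) recv 56: fwd; pos2(id91) recv 13: drop; pos3(id72) recv 91: fwd; pos4(id33) recv 72: fwd; pos5(id88) recv 33: drop; pos0(id56) recv 88: fwd
Round 2: pos2(id91) recv 56: drop; pos4(id33) recv 91: fwd; pos5(id88) recv 72: drop; pos1(id13) recv 88: fwd
Round 3: pos5(id88) recv 91: fwd; pos2(id91) recv 88: drop
Round 4: pos0(id56) recv 91: fwd
Round 5: pos1(id13) recv 91: fwd
Round 6: pos2(id91) recv 91: ELECTED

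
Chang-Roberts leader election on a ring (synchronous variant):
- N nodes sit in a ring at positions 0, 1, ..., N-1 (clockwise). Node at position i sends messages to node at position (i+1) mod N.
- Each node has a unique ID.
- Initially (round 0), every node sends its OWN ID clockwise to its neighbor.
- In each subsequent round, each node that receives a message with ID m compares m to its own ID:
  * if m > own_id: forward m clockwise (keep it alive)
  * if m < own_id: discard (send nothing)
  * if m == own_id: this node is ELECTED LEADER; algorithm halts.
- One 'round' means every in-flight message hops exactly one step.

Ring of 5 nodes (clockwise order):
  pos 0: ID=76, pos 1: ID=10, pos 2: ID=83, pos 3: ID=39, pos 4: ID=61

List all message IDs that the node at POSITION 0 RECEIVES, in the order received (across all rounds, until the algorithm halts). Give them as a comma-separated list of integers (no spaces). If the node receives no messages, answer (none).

Answer: 61,83

Derivation:
Round 1: pos1(id10) recv 76: fwd; pos2(id83) recv 10: drop; pos3(id39) recv 83: fwd; pos4(id61) recv 39: drop; pos0(id76) recv 61: drop
Round 2: pos2(id83) recv 76: drop; pos4(id61) recv 83: fwd
Round 3: pos0(id76) recv 83: fwd
Round 4: pos1(id10) recv 83: fwd
Round 5: pos2(id83) recv 83: ELECTED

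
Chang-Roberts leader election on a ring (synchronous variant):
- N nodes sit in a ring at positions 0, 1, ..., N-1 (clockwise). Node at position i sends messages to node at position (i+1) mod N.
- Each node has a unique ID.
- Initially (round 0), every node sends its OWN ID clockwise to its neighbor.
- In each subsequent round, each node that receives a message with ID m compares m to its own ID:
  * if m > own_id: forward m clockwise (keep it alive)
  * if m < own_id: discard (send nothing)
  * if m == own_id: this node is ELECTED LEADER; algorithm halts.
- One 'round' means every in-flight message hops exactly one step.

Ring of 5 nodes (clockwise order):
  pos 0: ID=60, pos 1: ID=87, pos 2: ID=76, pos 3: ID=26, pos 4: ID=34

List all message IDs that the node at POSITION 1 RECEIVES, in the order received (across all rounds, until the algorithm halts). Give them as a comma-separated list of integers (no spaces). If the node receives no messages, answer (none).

Answer: 60,76,87

Derivation:
Round 1: pos1(id87) recv 60: drop; pos2(id76) recv 87: fwd; pos3(id26) recv 76: fwd; pos4(id34) recv 26: drop; pos0(id60) recv 34: drop
Round 2: pos3(id26) recv 87: fwd; pos4(id34) recv 76: fwd
Round 3: pos4(id34) recv 87: fwd; pos0(id60) recv 76: fwd
Round 4: pos0(id60) recv 87: fwd; pos1(id87) recv 76: drop
Round 5: pos1(id87) recv 87: ELECTED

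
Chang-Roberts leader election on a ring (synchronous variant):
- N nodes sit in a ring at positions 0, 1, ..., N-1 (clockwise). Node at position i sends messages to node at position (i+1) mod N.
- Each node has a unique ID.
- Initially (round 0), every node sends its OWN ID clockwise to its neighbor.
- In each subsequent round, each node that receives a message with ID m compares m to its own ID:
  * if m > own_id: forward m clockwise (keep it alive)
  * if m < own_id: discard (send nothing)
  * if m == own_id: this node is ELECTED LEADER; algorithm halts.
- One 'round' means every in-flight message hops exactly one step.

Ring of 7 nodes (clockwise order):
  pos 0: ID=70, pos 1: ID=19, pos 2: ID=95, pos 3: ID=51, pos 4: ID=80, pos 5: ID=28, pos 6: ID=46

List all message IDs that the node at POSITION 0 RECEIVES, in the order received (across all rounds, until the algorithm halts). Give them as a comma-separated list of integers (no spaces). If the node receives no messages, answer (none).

Answer: 46,80,95

Derivation:
Round 1: pos1(id19) recv 70: fwd; pos2(id95) recv 19: drop; pos3(id51) recv 95: fwd; pos4(id80) recv 51: drop; pos5(id28) recv 80: fwd; pos6(id46) recv 28: drop; pos0(id70) recv 46: drop
Round 2: pos2(id95) recv 70: drop; pos4(id80) recv 95: fwd; pos6(id46) recv 80: fwd
Round 3: pos5(id28) recv 95: fwd; pos0(id70) recv 80: fwd
Round 4: pos6(id46) recv 95: fwd; pos1(id19) recv 80: fwd
Round 5: pos0(id70) recv 95: fwd; pos2(id95) recv 80: drop
Round 6: pos1(id19) recv 95: fwd
Round 7: pos2(id95) recv 95: ELECTED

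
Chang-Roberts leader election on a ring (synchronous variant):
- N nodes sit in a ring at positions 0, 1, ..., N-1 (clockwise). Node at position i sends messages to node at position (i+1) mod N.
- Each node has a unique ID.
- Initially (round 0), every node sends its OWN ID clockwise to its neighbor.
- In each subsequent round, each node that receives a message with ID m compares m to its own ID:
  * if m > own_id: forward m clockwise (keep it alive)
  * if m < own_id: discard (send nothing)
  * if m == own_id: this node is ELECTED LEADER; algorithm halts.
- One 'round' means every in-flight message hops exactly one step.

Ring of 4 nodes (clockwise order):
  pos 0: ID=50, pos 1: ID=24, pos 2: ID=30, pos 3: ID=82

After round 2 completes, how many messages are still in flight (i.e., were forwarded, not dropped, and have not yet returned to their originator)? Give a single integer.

Round 1: pos1(id24) recv 50: fwd; pos2(id30) recv 24: drop; pos3(id82) recv 30: drop; pos0(id50) recv 82: fwd
Round 2: pos2(id30) recv 50: fwd; pos1(id24) recv 82: fwd
After round 2: 2 messages still in flight

Answer: 2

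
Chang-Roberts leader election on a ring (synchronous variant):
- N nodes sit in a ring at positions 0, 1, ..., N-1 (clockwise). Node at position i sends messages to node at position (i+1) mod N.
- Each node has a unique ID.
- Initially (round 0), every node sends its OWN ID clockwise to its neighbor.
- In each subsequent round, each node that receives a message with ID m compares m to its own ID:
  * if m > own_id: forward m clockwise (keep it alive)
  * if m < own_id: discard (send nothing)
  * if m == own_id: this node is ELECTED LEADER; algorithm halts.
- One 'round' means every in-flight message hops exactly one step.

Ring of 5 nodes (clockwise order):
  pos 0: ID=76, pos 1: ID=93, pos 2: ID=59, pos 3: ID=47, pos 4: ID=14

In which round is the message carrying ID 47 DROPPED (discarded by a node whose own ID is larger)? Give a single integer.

Round 1: pos1(id93) recv 76: drop; pos2(id59) recv 93: fwd; pos3(id47) recv 59: fwd; pos4(id14) recv 47: fwd; pos0(id76) recv 14: drop
Round 2: pos3(id47) recv 93: fwd; pos4(id14) recv 59: fwd; pos0(id76) recv 47: drop
Round 3: pos4(id14) recv 93: fwd; pos0(id76) recv 59: drop
Round 4: pos0(id76) recv 93: fwd
Round 5: pos1(id93) recv 93: ELECTED
Message ID 47 originates at pos 3; dropped at pos 0 in round 2

Answer: 2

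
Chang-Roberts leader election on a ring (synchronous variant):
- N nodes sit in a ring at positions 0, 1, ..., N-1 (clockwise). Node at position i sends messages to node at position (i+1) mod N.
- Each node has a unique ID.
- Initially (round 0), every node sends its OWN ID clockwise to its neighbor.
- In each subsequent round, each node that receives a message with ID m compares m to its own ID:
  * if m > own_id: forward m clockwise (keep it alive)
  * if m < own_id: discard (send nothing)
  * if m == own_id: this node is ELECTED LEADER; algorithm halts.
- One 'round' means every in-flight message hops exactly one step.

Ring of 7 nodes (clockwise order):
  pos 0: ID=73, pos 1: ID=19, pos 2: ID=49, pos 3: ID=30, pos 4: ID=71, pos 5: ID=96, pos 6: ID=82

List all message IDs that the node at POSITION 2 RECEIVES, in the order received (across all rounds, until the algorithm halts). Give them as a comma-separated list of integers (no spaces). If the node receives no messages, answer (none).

Round 1: pos1(id19) recv 73: fwd; pos2(id49) recv 19: drop; pos3(id30) recv 49: fwd; pos4(id71) recv 30: drop; pos5(id96) recv 71: drop; pos6(id82) recv 96: fwd; pos0(id73) recv 82: fwd
Round 2: pos2(id49) recv 73: fwd; pos4(id71) recv 49: drop; pos0(id73) recv 96: fwd; pos1(id19) recv 82: fwd
Round 3: pos3(id30) recv 73: fwd; pos1(id19) recv 96: fwd; pos2(id49) recv 82: fwd
Round 4: pos4(id71) recv 73: fwd; pos2(id49) recv 96: fwd; pos3(id30) recv 82: fwd
Round 5: pos5(id96) recv 73: drop; pos3(id30) recv 96: fwd; pos4(id71) recv 82: fwd
Round 6: pos4(id71) recv 96: fwd; pos5(id96) recv 82: drop
Round 7: pos5(id96) recv 96: ELECTED

Answer: 19,73,82,96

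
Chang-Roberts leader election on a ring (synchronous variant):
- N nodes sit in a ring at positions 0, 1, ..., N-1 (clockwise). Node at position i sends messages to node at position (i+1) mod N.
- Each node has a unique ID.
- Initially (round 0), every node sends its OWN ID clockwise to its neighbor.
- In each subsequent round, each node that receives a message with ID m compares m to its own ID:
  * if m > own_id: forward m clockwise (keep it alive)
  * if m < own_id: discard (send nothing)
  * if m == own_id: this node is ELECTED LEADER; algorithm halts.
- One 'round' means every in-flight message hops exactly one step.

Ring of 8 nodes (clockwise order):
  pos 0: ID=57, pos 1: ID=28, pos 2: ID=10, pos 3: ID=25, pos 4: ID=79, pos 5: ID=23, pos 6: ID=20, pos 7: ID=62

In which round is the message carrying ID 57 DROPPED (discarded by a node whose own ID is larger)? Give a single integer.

Answer: 4

Derivation:
Round 1: pos1(id28) recv 57: fwd; pos2(id10) recv 28: fwd; pos3(id25) recv 10: drop; pos4(id79) recv 25: drop; pos5(id23) recv 79: fwd; pos6(id20) recv 23: fwd; pos7(id62) recv 20: drop; pos0(id57) recv 62: fwd
Round 2: pos2(id10) recv 57: fwd; pos3(id25) recv 28: fwd; pos6(id20) recv 79: fwd; pos7(id62) recv 23: drop; pos1(id28) recv 62: fwd
Round 3: pos3(id25) recv 57: fwd; pos4(id79) recv 28: drop; pos7(id62) recv 79: fwd; pos2(id10) recv 62: fwd
Round 4: pos4(id79) recv 57: drop; pos0(id57) recv 79: fwd; pos3(id25) recv 62: fwd
Round 5: pos1(id28) recv 79: fwd; pos4(id79) recv 62: drop
Round 6: pos2(id10) recv 79: fwd
Round 7: pos3(id25) recv 79: fwd
Round 8: pos4(id79) recv 79: ELECTED
Message ID 57 originates at pos 0; dropped at pos 4 in round 4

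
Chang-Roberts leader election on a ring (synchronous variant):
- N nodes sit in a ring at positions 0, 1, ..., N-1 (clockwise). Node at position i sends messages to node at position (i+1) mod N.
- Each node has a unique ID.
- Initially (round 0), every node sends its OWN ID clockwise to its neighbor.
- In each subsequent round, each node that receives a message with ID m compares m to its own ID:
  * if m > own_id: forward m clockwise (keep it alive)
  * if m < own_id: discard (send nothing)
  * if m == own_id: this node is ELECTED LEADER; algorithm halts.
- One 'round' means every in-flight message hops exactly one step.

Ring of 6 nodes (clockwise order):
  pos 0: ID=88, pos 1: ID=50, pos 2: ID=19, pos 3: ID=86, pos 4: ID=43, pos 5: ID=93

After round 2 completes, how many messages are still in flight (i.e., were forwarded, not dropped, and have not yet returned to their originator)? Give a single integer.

Answer: 2

Derivation:
Round 1: pos1(id50) recv 88: fwd; pos2(id19) recv 50: fwd; pos3(id86) recv 19: drop; pos4(id43) recv 86: fwd; pos5(id93) recv 43: drop; pos0(id88) recv 93: fwd
Round 2: pos2(id19) recv 88: fwd; pos3(id86) recv 50: drop; pos5(id93) recv 86: drop; pos1(id50) recv 93: fwd
After round 2: 2 messages still in flight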